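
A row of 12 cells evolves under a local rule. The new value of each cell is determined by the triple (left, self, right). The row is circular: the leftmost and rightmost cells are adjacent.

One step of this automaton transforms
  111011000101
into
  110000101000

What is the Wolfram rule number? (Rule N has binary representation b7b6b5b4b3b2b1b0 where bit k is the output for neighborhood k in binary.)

146

position 0: 111 → 1  (bit 7 = 1)
position 2: 110 → 0  (bit 6 = 0)
position 3: 101 → 0  (bit 5 = 0)
position 6: 100 → 1  (bit 4 = 1)
position 4: 011 → 0  (bit 3 = 0)
position 9: 010 → 0  (bit 2 = 0)
position 8: 001 → 1  (bit 1 = 1)
position 7: 000 → 0  (bit 0 = 0)
bits b7..b0 = 10010010 = 146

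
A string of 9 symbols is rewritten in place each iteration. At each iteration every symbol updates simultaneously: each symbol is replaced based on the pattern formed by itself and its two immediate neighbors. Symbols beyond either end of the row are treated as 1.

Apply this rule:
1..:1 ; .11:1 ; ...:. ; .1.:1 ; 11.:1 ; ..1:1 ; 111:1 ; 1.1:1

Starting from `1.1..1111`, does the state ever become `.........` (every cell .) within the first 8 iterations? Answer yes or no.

no

iteration 1: 111111111
iteration 2: 111111111  (fixed point — unchanged through iteration 8)
iteration 8 is 111111111, still not uniform .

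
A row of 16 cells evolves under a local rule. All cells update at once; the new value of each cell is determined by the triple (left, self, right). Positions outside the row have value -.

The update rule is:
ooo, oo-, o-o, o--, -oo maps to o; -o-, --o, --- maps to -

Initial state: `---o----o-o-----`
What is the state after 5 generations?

----o----o-o----
-----o----o-o---
------o----o-o--
-------o----o-o-
--------o----o-o

--------o----o-o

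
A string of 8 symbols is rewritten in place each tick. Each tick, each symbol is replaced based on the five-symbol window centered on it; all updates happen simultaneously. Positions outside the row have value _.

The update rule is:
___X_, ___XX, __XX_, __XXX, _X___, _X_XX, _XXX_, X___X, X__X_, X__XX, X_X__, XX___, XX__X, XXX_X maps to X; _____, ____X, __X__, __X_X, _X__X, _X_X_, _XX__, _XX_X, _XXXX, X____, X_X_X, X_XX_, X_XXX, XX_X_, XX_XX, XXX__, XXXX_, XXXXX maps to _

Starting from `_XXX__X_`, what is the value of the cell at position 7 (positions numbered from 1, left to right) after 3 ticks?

X

XXX_XX_X
XXX____X
XX_X__X_
position 7 holds X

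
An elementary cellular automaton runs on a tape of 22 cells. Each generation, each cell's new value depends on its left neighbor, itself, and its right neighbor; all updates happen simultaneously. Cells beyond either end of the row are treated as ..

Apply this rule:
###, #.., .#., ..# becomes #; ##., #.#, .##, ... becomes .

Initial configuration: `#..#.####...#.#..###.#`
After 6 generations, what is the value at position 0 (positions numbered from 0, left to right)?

generation 1: ####..##.#.##.###.#..#
generation 2: .##.##...#.....#..####
generation 3: #.....#.###...####.##.
generation 4: ##...##..#.#.#.##....#
generation 5: ..#.#..###.#.#...#..##
generation 6: .##.###.#..#.##.####..
position 0 holds .

.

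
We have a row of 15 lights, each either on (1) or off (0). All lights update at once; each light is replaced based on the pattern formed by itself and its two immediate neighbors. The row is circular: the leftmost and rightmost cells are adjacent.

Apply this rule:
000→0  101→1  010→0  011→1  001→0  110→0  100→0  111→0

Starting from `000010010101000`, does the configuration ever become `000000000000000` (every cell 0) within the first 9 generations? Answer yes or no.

yes

000000001010000
000000000100000
000000000000000
all cells are 0 at generation 3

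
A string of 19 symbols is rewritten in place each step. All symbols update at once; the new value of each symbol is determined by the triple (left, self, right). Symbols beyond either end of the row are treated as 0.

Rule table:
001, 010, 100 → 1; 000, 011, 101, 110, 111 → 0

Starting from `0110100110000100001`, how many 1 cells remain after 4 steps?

10

step 1: 1000111001001110011
step 2: 1101000111110001100
step 3: 0001101000001010010
step 4: 0010001100011011111
count of 1: 10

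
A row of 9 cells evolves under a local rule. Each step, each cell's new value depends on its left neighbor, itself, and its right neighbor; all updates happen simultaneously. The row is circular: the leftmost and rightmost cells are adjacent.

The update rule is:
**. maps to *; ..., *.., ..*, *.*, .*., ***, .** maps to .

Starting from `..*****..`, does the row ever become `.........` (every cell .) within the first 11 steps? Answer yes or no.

yes

step 1: ......*..
step 2: .........
all cells are . at step 2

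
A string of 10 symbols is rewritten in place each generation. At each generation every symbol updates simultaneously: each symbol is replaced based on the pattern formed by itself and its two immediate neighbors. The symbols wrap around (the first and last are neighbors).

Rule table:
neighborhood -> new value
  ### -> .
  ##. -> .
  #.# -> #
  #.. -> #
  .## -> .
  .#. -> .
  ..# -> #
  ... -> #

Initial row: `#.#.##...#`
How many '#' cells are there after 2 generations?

5

generation 1: .#.#..###.
generation 2: #.#.##...#
count of #: 5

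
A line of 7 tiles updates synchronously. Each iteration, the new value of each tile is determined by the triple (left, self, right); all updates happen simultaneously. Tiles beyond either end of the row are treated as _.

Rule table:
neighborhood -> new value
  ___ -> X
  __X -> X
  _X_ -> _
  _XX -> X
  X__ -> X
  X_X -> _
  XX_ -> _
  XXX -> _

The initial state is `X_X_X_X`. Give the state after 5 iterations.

XX_____

iteration 1: _______
iteration 2: XXXXXXX
iteration 3: X______
iteration 4: _XXXXXX
iteration 5: XX_____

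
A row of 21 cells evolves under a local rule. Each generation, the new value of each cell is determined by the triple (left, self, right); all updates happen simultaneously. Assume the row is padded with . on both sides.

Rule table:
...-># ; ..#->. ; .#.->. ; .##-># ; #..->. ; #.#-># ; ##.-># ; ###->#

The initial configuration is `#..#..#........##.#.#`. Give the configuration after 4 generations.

generation 1: ........######.###.#.
generation 2: #######.###########..
generation 3: ###################.#
generation 4: ####################.

####################.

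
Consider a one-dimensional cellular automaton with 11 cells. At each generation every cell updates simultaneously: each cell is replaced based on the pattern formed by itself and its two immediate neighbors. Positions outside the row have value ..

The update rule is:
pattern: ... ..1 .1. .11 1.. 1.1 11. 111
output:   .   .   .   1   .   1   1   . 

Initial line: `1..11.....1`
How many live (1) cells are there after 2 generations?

2

...11......
...11......
count of 1: 2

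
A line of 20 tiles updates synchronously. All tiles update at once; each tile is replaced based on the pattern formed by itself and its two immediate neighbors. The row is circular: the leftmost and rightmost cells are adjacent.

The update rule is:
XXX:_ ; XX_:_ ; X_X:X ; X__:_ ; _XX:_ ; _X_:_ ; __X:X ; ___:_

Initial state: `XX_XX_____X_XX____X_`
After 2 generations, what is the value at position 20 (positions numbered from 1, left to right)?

__X______X_X_____X_X
_X______X_X_____X_X_
position 20 holds _

_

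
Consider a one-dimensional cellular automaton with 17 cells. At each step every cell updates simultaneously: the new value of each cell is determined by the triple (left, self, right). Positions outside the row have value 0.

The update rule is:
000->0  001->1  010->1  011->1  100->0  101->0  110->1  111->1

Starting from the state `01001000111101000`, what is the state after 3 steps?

11011011111101000

step 1: 11011001111101000
step 2: 11011011111101000
step 3: 11011011111101000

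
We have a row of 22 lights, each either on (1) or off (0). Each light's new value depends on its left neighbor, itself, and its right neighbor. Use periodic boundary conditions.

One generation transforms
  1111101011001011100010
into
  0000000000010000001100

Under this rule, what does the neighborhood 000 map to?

At position 18 the neighborhood is 000; the next row has 1 there.

1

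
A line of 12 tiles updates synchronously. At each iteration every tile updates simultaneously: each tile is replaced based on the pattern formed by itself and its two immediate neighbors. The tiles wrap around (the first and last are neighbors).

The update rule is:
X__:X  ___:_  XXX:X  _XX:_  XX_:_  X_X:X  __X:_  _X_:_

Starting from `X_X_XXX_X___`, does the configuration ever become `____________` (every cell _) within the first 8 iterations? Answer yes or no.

no

_X_X_X_X_X__
__X_X_X_X_X_
___X_X_X_X_X
X___X_X_X_X_
_X___X_X_X_X
X_X___X_X_X_
_X_X___X_X_X
X_X_X___X_X_
iteration 8 is X_X_X___X_X_, still not uniform _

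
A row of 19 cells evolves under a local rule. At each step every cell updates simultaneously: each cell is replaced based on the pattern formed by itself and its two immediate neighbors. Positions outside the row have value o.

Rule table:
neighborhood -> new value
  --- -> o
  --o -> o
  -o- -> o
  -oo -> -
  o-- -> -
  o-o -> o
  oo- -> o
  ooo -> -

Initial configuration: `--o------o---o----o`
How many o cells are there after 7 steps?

step 1: -oo-oooooo-ooo-ooo-
step 2: o-oo-----oo--oo--oo
step 3: oo-o-oooo-o-o-o-o--
step 4: -oooo---ooooooooo-o
step 5: o---o-oo--------oo-
step 6: o-oooo-o-ooooooo-oo
step 7: oo---oooo------oo--
count of o: 8

8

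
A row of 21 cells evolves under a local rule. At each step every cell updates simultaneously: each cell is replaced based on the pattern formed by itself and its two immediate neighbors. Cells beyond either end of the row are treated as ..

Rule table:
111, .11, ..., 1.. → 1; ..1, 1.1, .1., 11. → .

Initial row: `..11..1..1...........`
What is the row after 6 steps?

1.11....1.111111..11.

1.1.1..1..11111111111
.....1..1.1111111111.
1111..1...111111111.1
111.1..11.11111111...
11...1.1..1111111.111
1.11....1.111111..11.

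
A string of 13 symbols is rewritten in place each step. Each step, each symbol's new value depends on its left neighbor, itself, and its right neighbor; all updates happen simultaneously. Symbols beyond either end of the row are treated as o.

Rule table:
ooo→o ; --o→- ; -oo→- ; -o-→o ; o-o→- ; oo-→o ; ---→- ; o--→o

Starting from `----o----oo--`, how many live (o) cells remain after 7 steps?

o---oo----oo-
oo---oo----o-
ooo---oo---o-
oooo---oo--o-
ooooo---oo-o-
oooooo---o-o-
ooooooo--o-o-
count of o: 9

9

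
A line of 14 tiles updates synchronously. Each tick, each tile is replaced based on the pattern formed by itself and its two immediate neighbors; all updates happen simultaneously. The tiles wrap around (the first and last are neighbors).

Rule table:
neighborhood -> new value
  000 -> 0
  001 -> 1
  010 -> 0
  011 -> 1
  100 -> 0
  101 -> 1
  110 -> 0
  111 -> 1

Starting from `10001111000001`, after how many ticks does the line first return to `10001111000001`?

tick 1: 00011110000011
tick 2: 00111100000110
tick 3: 01111000001100
tick 4: 11110000011000
tick 5: 11100000110001
tick 6: 11000001100011
tick 7: 10000011000111
tick 8: 00000110001111
tick 9: 00001100011110
tick 10: 00011000111100
tick 11: 00110001111000
tick 12: 01100011110000
tick 13: 11000111100000
tick 14: 10001111000001

14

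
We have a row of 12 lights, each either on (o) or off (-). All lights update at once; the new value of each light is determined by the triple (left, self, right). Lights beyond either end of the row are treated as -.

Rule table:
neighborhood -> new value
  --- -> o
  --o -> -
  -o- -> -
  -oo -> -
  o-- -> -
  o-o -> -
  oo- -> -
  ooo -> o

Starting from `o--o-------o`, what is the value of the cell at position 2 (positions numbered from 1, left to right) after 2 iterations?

o

iteration 1: -----ooooo--
iteration 2: oooo--ooo--o
position 2 holds o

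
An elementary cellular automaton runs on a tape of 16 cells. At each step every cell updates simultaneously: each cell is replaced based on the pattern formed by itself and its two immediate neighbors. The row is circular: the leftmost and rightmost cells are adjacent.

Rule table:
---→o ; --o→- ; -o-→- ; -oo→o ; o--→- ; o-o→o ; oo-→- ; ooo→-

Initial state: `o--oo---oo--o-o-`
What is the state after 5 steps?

--o--o-o--o-o---

step 1: ---o--o-o----o-o
step 2: -o-----o--oo--o-
step 3: ---ooo----o-----
step 4: oo-o---oo---oooo
step 5: --o--o-o--o-o---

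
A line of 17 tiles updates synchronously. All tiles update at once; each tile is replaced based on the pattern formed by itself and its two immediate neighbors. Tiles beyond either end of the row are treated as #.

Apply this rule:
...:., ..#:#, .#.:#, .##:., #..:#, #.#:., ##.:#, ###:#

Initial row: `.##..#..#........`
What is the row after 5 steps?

####..########.#.

step 1: ..########......#
step 2: ##.########....#.
step 3: ##..########..##.
step 4: ####.#########.#.
step 5: ####..########.#.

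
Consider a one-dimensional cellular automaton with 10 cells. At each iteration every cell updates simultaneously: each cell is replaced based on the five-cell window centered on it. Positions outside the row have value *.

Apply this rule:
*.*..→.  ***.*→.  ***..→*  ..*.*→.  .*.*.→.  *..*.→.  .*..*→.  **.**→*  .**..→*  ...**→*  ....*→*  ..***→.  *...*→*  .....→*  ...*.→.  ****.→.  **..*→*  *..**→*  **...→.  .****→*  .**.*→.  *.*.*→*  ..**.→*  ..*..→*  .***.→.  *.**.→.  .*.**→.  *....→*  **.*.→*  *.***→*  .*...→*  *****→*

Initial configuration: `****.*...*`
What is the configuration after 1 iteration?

**..*.***.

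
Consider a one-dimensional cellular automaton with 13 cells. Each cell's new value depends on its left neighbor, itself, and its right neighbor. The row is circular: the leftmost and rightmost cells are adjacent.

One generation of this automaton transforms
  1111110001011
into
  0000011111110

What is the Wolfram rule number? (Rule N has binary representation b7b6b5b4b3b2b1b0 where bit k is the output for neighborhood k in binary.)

127

position 0: 111 → 0  (bit 7 = 0)
position 5: 110 → 1  (bit 6 = 1)
position 10: 101 → 1  (bit 5 = 1)
position 6: 100 → 1  (bit 4 = 1)
position 11: 011 → 1  (bit 3 = 1)
position 9: 010 → 1  (bit 2 = 1)
position 8: 001 → 1  (bit 1 = 1)
position 7: 000 → 1  (bit 0 = 1)
bits b7..b0 = 01111111 = 127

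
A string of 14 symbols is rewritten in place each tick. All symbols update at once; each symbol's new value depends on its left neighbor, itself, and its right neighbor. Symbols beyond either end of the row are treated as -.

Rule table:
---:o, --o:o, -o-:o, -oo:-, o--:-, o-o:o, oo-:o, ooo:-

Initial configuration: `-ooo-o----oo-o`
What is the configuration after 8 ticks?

tick 1: o--ooo-ooo-ooo
tick 2: o-o--oo--oo--o
tick 3: ooo-o-o-o-o-oo
tick 4: --oooooooooo-o
tick 5: oo---------ooo
tick 6: -o-oooooooo--o
tick 7: ooo-------o-oo
tick 8: --o-oooooooo-o

--o-oooooooo-o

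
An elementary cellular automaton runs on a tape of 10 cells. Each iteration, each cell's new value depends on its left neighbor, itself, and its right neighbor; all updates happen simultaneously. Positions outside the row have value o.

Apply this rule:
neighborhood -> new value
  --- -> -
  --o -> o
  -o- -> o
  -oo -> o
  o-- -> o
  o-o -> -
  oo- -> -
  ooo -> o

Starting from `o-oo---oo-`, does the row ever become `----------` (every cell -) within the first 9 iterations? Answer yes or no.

no

iteration 1: --o-o-oo--
iteration 2: ooo-o-o-oo
iteration 3: oo--o-o-oo
iteration 4: o-ooo-o-oo
iteration 5: --oo--o-oo
iteration 6: ooo-ooo-oo
iteration 7: oo--oo--oo
iteration 8: o-ooo-oooo
iteration 9: --oo--oooo
iteration 9 is --oo--oooo, still not uniform -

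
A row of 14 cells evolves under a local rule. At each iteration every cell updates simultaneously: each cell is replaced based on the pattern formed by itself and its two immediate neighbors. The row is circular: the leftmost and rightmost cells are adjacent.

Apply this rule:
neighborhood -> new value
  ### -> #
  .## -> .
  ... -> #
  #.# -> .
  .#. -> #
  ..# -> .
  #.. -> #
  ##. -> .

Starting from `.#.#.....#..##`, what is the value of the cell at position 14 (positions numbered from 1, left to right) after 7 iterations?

#

.#.#####.##...
.#..###....###
.##..#.###..#.
...#.#..#.#.##
##.#.##.#.#...
...#....#.###.
##.####.#..#.#
position 14 holds #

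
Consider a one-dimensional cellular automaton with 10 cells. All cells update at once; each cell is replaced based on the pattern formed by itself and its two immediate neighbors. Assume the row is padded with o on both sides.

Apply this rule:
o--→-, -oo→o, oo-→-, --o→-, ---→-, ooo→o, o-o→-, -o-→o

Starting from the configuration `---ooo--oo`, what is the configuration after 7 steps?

---o----oo

---oo---oo
---o----oo
---o----oo  (fixed point — unchanged through step 7)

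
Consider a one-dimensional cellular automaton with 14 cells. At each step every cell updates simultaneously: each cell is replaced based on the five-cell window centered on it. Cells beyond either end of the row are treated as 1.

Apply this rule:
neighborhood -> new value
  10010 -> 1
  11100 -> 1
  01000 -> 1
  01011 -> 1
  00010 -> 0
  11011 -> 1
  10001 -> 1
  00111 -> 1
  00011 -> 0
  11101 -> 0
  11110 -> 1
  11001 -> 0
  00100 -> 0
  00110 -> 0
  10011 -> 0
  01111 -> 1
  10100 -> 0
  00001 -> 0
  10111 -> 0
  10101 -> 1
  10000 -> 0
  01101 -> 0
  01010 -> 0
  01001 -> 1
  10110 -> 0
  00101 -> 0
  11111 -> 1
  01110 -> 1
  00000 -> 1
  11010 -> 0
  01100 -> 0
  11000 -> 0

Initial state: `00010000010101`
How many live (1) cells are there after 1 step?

5

step 1: 01001010000110
count of 1: 5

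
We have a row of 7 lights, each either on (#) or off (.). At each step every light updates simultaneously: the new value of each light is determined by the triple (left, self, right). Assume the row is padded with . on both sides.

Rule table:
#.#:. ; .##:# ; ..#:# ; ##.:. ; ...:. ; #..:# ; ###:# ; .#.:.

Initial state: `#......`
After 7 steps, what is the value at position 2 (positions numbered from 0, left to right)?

.#.....
#.#....
...#...
..#.#..
.#...#.
#.#.#.#
.......
position 2 holds .

.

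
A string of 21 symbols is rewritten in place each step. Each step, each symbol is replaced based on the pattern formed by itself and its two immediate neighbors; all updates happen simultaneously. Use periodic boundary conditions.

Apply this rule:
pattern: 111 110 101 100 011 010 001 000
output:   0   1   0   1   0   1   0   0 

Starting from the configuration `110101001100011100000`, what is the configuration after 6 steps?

001100110011001100001

step 1: 010101100110000110000
step 2: 010100110011000011000
step 3: 010110011001100001100
step 4: 010011001100110000110
step 5: 011001100110011000011
step 6: 001100110011001100001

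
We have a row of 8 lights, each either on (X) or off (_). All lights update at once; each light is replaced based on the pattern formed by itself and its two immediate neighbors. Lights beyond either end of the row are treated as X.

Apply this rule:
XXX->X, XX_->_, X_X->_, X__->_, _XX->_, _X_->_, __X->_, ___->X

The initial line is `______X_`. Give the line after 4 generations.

_XXXX___
__XX__X_
________
_XXXXXX_

_XXXXXX_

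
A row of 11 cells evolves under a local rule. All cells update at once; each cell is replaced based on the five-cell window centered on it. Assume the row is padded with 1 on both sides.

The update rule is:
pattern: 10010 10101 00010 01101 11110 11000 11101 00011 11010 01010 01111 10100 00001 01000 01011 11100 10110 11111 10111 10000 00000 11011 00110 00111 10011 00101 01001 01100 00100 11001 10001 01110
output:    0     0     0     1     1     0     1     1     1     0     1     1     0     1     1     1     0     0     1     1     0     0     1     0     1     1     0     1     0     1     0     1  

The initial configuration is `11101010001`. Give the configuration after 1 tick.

01110011010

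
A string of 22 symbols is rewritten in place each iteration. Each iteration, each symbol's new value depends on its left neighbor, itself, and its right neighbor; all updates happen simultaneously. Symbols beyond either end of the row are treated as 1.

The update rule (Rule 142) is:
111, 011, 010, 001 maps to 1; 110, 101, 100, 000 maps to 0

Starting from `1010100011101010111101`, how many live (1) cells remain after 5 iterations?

12

iteration 1: 0010100111001010111001
iteration 2: 0110101110011010110011
iteration 3: 0100101100110010100111
iteration 4: 0101101001100110101111
iteration 5: 0101001011001100101111
count of 1: 12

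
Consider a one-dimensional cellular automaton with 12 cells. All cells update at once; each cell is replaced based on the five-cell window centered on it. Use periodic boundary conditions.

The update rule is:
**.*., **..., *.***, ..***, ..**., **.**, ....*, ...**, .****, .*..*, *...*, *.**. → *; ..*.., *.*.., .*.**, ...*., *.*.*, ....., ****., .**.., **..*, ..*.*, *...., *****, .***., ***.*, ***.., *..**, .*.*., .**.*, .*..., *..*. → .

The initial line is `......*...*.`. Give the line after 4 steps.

....*...*...
..*...*.....
*...*.......
..*.......*.

..*.......*.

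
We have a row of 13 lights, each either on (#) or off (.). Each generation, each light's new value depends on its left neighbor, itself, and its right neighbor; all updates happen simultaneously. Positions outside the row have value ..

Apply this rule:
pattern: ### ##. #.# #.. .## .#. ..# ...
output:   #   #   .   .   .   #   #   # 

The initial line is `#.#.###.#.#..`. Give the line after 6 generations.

#.#..##.#.#.#
#.#.#.#.#.#.#
#.#.#.#.#.#.#  (fixed point — unchanged through generation 6)

#.#.#.#.#.#.#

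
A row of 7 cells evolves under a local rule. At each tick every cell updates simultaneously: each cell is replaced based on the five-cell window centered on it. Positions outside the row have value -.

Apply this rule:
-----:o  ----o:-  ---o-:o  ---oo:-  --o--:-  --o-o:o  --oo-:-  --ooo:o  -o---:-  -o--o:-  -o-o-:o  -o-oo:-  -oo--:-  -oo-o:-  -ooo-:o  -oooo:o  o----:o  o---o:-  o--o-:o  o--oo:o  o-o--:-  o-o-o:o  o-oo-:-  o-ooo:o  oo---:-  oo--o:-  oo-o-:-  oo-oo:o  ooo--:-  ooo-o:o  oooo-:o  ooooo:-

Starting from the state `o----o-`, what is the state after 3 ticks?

--o-o--
-ooo--o
-oo--o-

-oo--o-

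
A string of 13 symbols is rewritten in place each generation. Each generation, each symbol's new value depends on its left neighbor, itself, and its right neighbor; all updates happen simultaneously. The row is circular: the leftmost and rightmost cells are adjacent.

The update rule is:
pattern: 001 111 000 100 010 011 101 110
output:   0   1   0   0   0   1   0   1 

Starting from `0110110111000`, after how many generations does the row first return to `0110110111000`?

1

0110110111000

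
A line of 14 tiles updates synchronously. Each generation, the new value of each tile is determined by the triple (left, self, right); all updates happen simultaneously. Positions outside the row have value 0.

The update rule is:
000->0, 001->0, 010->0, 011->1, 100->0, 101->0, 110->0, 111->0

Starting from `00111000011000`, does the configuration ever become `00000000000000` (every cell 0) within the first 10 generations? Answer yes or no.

00100000010000
00000000000000
all cells are 0 at generation 2

yes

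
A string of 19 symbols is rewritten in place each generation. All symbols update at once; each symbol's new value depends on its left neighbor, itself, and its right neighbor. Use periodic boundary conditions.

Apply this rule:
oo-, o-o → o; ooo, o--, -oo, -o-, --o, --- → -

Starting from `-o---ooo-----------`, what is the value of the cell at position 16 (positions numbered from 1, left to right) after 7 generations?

-

-------o-----------
-------------------
-------------------  (fixed point — unchanged through generation 7)
position 16 holds -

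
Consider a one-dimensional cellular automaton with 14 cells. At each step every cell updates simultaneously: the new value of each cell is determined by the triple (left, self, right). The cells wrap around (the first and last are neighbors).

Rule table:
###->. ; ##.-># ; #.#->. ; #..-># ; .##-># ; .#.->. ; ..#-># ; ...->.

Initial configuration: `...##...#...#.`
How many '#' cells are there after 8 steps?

step 1: ..####.#.#.#.#
step 2: ###..#........
step 3: #.###.#......#
step 4: #.#.#..#....##
step 5: #....##.#..##.
step 6: .#..###..####.
step 7: #.###.####..##
step 8: #.#.#.#..####.
count of #: 8

8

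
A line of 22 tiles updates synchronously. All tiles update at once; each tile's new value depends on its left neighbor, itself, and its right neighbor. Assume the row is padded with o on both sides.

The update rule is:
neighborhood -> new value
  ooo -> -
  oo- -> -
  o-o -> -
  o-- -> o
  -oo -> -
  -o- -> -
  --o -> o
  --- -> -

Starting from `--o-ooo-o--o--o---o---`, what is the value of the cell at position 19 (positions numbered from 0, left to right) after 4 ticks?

-

oo-------oo-oo-o-o-o-o
--o-----o-------------
oo-o---o-o-----------o
----o-o---o---------o-
position 19 holds -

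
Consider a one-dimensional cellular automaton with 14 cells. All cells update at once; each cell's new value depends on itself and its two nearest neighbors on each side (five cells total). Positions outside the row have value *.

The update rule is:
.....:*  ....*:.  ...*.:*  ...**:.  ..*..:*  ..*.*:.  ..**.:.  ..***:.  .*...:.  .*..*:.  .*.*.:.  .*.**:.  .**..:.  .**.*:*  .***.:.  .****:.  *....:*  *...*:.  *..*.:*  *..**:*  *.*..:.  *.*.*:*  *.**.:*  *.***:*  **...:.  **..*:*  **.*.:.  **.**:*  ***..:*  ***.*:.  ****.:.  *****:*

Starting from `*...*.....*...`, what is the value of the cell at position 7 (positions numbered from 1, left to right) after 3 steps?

*

step 1: *..**.**.**...
step 2: ***.******....
step 3: *..**.**.*.*..
position 7 holds *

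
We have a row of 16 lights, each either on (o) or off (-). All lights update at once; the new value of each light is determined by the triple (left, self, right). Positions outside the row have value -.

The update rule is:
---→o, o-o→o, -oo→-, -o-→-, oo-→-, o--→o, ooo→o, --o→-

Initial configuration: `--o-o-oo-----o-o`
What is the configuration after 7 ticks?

o--o--o--o--o---

o--o-o--oooo--o-
-o--o-o--oo-o--o
--o--o-o---o-o--
o--o--o-oo--o-oo
-o--o--o--o--o--
--o--o--o--o--oo
o--o--o--o--o---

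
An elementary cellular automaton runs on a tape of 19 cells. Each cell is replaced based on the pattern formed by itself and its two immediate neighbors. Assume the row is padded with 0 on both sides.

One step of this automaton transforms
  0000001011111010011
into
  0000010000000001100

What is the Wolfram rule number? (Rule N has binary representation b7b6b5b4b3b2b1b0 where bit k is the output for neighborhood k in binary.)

18

position 9: 111 → 0  (bit 7 = 0)
position 12: 110 → 0  (bit 6 = 0)
position 7: 101 → 0  (bit 5 = 0)
position 15: 100 → 1  (bit 4 = 1)
position 8: 011 → 0  (bit 3 = 0)
position 6: 010 → 0  (bit 2 = 0)
position 5: 001 → 1  (bit 1 = 1)
position 0: 000 → 0  (bit 0 = 0)
bits b7..b0 = 00010010 = 18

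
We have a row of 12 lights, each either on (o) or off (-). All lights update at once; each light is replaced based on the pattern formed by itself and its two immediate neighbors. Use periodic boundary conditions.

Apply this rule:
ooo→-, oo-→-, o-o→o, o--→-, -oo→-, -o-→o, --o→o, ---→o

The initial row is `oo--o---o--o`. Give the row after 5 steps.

---oo-ooo-o-
ooo--o---oo-
----oo-oo--o
-ooo--o---oo
o----oo-oo--

o----oo-oo--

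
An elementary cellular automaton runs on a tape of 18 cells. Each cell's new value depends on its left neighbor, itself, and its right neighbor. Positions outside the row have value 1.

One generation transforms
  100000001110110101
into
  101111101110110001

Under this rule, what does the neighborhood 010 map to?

0

At position 15 the neighborhood is 010; the next row has 0 there.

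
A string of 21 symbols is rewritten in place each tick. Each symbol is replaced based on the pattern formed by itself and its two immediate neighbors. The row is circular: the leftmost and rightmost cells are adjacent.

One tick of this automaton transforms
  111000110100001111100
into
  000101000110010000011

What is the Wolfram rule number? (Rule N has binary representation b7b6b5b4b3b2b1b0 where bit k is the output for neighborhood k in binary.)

position 1: 111 → 0  (bit 7 = 0)
position 2: 110 → 0  (bit 6 = 0)
position 8: 101 → 0  (bit 5 = 0)
position 3: 100 → 1  (bit 4 = 1)
position 0: 011 → 0  (bit 3 = 0)
position 9: 010 → 1  (bit 2 = 1)
position 5: 001 → 1  (bit 1 = 1)
position 4: 000 → 0  (bit 0 = 0)
bits b7..b0 = 00010110 = 22

22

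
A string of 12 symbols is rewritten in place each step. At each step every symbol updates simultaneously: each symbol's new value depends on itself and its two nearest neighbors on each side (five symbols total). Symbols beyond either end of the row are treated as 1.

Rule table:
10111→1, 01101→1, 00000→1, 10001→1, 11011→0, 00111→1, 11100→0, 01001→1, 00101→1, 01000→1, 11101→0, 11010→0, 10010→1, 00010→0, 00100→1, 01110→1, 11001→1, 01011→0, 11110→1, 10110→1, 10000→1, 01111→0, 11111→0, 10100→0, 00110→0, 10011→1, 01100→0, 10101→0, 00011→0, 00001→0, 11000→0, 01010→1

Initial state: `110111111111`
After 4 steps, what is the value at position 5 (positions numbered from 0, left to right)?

100100000000
011111111100
010000001011
001111001010
position 5 holds 1

1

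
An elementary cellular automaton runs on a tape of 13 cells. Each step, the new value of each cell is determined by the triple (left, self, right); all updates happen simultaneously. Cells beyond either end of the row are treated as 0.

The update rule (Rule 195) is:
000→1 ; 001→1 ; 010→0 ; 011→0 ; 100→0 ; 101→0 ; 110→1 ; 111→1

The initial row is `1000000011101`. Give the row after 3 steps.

0100111101000

step 1: 0011111101100
step 2: 1101111100101
step 3: 0100111101000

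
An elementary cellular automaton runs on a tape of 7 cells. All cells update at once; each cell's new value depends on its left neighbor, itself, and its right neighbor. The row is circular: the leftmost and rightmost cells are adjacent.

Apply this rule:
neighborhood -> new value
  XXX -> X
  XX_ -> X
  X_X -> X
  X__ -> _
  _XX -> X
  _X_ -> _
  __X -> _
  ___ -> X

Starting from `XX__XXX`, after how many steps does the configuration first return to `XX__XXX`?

XX__XXX

1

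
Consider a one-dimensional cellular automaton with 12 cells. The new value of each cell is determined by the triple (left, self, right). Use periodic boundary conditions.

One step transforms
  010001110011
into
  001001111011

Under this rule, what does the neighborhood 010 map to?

0

At position 1 the neighborhood is 010; the next row has 0 there.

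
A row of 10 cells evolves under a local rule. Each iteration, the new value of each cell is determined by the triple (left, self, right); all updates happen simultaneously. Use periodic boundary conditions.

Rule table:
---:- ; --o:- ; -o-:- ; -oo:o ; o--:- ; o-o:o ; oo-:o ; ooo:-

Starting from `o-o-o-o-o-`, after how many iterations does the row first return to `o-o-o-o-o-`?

-o-o-o-o-o
o-o-o-o-o-

2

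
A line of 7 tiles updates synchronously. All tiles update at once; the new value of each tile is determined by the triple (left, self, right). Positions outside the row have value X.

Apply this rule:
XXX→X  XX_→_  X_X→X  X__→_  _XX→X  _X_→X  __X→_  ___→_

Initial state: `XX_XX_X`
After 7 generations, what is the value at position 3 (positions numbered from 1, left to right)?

X

X_XX_XX
_XX_XXX
XX_XXXX
X_XXXXX
_XXXXXX
XXXXXXX
XXXXXXX
position 3 holds X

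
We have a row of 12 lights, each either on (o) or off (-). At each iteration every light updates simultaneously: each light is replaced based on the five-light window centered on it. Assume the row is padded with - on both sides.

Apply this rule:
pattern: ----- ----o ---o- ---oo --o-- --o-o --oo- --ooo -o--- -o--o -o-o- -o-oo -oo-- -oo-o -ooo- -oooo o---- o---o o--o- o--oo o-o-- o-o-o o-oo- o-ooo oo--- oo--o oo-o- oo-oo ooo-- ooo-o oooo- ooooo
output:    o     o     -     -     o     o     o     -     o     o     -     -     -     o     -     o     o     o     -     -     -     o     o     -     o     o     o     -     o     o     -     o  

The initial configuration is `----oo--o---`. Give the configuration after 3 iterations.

ooo-o-o-oooo
--ooo-o--o-o
o---oo-o-o--

o---oo-o-o--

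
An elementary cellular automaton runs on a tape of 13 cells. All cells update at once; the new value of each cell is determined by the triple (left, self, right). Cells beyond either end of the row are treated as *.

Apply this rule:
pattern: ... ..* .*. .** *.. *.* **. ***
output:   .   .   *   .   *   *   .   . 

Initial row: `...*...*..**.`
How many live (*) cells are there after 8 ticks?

tick 1: *..**..**...*
tick 2: .*...*...*...
tick 3: ***..**..**..
tick 4: ...*...*...*.
tick 5: *..**..**..**
tick 6: .*...*...*...  (repeats tick 2; period 4)
tick 8: ...*...*...*.
count of *: 3

3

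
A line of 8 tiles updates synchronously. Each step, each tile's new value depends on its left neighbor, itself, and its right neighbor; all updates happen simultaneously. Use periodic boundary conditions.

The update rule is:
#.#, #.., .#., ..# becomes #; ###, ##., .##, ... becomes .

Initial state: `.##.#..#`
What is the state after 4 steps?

#####..#

#..#####
.##.....
#..#....
#####..#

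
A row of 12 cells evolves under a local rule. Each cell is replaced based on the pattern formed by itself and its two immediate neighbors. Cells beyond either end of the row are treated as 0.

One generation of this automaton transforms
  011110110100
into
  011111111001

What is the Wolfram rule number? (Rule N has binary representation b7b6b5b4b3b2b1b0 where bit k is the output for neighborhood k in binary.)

position 2: 111 → 1  (bit 7 = 1)
position 4: 110 → 1  (bit 6 = 1)
position 5: 101 → 1  (bit 5 = 1)
position 10: 100 → 0  (bit 4 = 0)
position 1: 011 → 1  (bit 3 = 1)
position 9: 010 → 0  (bit 2 = 0)
position 0: 001 → 0  (bit 1 = 0)
position 11: 000 → 1  (bit 0 = 1)
bits b7..b0 = 11101001 = 233

233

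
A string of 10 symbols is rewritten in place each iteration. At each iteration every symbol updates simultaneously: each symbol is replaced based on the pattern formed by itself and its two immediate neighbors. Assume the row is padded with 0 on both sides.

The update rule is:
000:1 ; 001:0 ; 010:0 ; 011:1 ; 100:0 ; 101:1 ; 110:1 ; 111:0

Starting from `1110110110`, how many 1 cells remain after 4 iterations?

7

1011111110
0110000010
0110111000
0111101011
count of 1: 7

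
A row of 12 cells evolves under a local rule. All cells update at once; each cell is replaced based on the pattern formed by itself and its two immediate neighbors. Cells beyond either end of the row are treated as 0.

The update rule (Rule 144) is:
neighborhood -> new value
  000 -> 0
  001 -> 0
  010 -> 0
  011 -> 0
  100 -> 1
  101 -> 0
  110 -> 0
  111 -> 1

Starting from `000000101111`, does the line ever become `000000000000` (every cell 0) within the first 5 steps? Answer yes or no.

yes

000000000110
000000000001
000000000000
all cells are 0 at step 3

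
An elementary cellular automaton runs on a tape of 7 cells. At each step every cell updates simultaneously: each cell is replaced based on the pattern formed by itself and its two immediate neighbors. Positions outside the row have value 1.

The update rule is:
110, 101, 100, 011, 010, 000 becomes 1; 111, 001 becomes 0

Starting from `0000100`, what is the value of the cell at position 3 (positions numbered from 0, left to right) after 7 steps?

1

step 1: 1110110
step 2: 0011111
step 3: 1010000
step 4: 1111110
step 5: 0000011
step 6: 1111010
step 7: 0001111
position 3 holds 1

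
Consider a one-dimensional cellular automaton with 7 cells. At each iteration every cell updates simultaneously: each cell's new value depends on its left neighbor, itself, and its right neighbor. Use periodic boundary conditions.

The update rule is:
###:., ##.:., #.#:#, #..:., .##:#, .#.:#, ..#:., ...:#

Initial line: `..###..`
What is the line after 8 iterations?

iteration 1: #.#...#
iteration 2: .##.#.#
iteration 3: ##.####
iteration 4: ..##...
iteration 5: #.#..##
iteration 6: .##..#.
iteration 7: .#...#.
iteration 8: .#.#.#.

.#.#.#.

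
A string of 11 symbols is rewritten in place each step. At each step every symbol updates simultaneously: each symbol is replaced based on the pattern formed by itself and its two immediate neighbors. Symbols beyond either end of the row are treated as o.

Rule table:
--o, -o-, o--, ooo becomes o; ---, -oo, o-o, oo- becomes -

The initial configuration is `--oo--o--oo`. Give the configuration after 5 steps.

step 1: oo--ooooo-o
step 2: o-oo-ooo---
step 3: ------o-o-o
step 4: o----oo-o--
step 5: -o--o---ooo

-o--o---ooo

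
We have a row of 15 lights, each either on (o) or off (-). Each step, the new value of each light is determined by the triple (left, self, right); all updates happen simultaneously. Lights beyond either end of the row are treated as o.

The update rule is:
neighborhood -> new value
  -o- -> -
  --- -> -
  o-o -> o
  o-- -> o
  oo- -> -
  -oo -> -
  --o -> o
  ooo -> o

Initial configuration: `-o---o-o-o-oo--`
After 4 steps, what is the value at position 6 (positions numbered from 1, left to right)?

o

step 1: o-o-o-o-o-o--oo
step 2: -o-o-o-o-o-oo-o
step 3: o-o-o-o-o-o--o-
step 4: -o-o-o-o-o-oo-o
position 6 holds o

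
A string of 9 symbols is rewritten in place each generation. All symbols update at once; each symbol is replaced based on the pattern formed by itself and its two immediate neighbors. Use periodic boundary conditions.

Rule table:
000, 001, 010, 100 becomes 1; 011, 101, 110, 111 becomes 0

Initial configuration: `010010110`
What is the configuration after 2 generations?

000001110

111110001
000001110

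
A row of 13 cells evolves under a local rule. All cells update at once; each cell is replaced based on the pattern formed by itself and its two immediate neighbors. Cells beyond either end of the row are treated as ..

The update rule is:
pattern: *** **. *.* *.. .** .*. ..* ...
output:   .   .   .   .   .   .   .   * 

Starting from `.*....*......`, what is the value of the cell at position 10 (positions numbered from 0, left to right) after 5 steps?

*

...**...*****
**....*......
...**...*****  (repeats step 1; period 2)
step 5: ...**...*****
position 10 holds *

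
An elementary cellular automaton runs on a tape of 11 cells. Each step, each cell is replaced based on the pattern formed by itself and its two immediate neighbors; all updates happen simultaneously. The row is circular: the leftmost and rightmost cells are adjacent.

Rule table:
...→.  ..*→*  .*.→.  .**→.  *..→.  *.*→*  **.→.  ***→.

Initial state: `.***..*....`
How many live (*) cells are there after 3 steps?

2

step 1: *....*.....
step 2: ....*.....*
step 3: ...*.....*.
count of *: 2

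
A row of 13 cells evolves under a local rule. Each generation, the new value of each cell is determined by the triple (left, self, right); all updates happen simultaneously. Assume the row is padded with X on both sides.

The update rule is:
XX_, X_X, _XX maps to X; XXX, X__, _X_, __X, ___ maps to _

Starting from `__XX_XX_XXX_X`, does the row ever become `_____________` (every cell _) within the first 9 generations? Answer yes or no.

yes

__XXXXXXX_XXX
__X_____XXX__
________X_X__
_________X___
_____________
all cells are _ at generation 5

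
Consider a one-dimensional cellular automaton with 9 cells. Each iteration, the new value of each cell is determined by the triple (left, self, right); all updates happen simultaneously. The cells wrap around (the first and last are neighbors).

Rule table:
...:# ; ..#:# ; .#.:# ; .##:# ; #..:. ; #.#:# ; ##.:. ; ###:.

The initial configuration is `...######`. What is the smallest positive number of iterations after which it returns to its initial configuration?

18

.###.....
##...####
...###...
####...##
.....###.
######...
#......##
..######.
###......
#...#####
..###....
###...###
....###..
#####...#
......###
.######..
##......#
...######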